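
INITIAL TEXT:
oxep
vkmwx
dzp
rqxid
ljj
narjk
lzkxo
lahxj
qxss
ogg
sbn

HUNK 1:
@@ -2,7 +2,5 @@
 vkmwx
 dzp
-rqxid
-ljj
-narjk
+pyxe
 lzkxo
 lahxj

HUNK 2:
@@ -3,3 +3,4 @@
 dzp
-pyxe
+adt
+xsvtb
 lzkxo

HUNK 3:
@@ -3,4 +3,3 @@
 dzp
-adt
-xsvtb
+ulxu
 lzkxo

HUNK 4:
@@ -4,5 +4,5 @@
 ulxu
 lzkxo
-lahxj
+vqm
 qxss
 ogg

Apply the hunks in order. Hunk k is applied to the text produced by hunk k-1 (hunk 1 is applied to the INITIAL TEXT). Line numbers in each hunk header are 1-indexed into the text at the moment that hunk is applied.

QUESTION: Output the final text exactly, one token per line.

Hunk 1: at line 2 remove [rqxid,ljj,narjk] add [pyxe] -> 9 lines: oxep vkmwx dzp pyxe lzkxo lahxj qxss ogg sbn
Hunk 2: at line 3 remove [pyxe] add [adt,xsvtb] -> 10 lines: oxep vkmwx dzp adt xsvtb lzkxo lahxj qxss ogg sbn
Hunk 3: at line 3 remove [adt,xsvtb] add [ulxu] -> 9 lines: oxep vkmwx dzp ulxu lzkxo lahxj qxss ogg sbn
Hunk 4: at line 4 remove [lahxj] add [vqm] -> 9 lines: oxep vkmwx dzp ulxu lzkxo vqm qxss ogg sbn

Answer: oxep
vkmwx
dzp
ulxu
lzkxo
vqm
qxss
ogg
sbn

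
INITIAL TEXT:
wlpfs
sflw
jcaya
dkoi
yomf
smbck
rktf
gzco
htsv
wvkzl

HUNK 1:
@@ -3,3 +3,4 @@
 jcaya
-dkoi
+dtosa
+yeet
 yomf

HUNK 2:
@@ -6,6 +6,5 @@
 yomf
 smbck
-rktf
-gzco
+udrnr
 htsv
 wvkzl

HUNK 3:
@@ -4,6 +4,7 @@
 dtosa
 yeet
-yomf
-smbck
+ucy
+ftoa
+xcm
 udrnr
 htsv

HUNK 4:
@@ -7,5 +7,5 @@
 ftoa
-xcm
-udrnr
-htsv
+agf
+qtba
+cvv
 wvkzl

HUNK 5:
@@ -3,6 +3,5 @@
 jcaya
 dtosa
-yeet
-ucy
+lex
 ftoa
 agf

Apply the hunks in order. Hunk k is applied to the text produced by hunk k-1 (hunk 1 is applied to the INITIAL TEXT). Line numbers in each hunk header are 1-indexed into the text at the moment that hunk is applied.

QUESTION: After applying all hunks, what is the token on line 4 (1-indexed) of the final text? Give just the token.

Hunk 1: at line 3 remove [dkoi] add [dtosa,yeet] -> 11 lines: wlpfs sflw jcaya dtosa yeet yomf smbck rktf gzco htsv wvkzl
Hunk 2: at line 6 remove [rktf,gzco] add [udrnr] -> 10 lines: wlpfs sflw jcaya dtosa yeet yomf smbck udrnr htsv wvkzl
Hunk 3: at line 4 remove [yomf,smbck] add [ucy,ftoa,xcm] -> 11 lines: wlpfs sflw jcaya dtosa yeet ucy ftoa xcm udrnr htsv wvkzl
Hunk 4: at line 7 remove [xcm,udrnr,htsv] add [agf,qtba,cvv] -> 11 lines: wlpfs sflw jcaya dtosa yeet ucy ftoa agf qtba cvv wvkzl
Hunk 5: at line 3 remove [yeet,ucy] add [lex] -> 10 lines: wlpfs sflw jcaya dtosa lex ftoa agf qtba cvv wvkzl
Final line 4: dtosa

Answer: dtosa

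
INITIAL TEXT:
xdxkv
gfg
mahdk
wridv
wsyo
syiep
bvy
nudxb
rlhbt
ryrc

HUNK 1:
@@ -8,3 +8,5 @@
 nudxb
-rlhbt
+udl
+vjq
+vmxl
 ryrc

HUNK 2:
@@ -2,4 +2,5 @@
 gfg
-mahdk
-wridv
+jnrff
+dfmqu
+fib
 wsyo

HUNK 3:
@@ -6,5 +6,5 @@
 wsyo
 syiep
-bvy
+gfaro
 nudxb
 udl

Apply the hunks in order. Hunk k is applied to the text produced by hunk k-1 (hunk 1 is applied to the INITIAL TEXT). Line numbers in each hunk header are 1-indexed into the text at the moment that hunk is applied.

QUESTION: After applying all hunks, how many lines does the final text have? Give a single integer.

Hunk 1: at line 8 remove [rlhbt] add [udl,vjq,vmxl] -> 12 lines: xdxkv gfg mahdk wridv wsyo syiep bvy nudxb udl vjq vmxl ryrc
Hunk 2: at line 2 remove [mahdk,wridv] add [jnrff,dfmqu,fib] -> 13 lines: xdxkv gfg jnrff dfmqu fib wsyo syiep bvy nudxb udl vjq vmxl ryrc
Hunk 3: at line 6 remove [bvy] add [gfaro] -> 13 lines: xdxkv gfg jnrff dfmqu fib wsyo syiep gfaro nudxb udl vjq vmxl ryrc
Final line count: 13

Answer: 13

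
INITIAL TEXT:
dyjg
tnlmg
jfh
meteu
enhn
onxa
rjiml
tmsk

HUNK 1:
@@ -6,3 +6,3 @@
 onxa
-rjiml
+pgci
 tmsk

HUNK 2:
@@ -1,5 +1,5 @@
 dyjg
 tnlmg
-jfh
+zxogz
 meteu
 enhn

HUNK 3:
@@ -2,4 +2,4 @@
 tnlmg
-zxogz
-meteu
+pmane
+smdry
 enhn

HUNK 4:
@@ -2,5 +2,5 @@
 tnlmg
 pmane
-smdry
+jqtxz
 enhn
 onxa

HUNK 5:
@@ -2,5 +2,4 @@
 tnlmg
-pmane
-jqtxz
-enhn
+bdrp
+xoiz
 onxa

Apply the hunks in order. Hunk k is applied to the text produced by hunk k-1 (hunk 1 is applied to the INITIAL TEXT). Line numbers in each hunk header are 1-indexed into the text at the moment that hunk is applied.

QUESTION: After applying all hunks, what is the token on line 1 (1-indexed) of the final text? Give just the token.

Answer: dyjg

Derivation:
Hunk 1: at line 6 remove [rjiml] add [pgci] -> 8 lines: dyjg tnlmg jfh meteu enhn onxa pgci tmsk
Hunk 2: at line 1 remove [jfh] add [zxogz] -> 8 lines: dyjg tnlmg zxogz meteu enhn onxa pgci tmsk
Hunk 3: at line 2 remove [zxogz,meteu] add [pmane,smdry] -> 8 lines: dyjg tnlmg pmane smdry enhn onxa pgci tmsk
Hunk 4: at line 2 remove [smdry] add [jqtxz] -> 8 lines: dyjg tnlmg pmane jqtxz enhn onxa pgci tmsk
Hunk 5: at line 2 remove [pmane,jqtxz,enhn] add [bdrp,xoiz] -> 7 lines: dyjg tnlmg bdrp xoiz onxa pgci tmsk
Final line 1: dyjg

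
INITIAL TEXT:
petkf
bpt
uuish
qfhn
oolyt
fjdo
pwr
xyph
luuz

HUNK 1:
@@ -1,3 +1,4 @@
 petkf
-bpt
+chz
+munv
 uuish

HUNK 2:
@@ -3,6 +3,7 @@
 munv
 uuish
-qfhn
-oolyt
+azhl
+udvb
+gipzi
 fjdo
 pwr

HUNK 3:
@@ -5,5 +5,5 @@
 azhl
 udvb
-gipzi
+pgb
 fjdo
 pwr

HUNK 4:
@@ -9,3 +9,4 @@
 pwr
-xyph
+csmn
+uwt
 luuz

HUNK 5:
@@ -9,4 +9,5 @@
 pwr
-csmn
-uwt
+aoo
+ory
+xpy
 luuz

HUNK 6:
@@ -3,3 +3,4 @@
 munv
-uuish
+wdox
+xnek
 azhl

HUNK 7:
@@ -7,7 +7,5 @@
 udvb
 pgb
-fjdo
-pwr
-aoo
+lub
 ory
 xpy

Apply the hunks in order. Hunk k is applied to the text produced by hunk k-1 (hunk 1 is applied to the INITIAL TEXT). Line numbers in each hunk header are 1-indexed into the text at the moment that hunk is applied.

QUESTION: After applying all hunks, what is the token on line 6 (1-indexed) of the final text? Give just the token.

Hunk 1: at line 1 remove [bpt] add [chz,munv] -> 10 lines: petkf chz munv uuish qfhn oolyt fjdo pwr xyph luuz
Hunk 2: at line 3 remove [qfhn,oolyt] add [azhl,udvb,gipzi] -> 11 lines: petkf chz munv uuish azhl udvb gipzi fjdo pwr xyph luuz
Hunk 3: at line 5 remove [gipzi] add [pgb] -> 11 lines: petkf chz munv uuish azhl udvb pgb fjdo pwr xyph luuz
Hunk 4: at line 9 remove [xyph] add [csmn,uwt] -> 12 lines: petkf chz munv uuish azhl udvb pgb fjdo pwr csmn uwt luuz
Hunk 5: at line 9 remove [csmn,uwt] add [aoo,ory,xpy] -> 13 lines: petkf chz munv uuish azhl udvb pgb fjdo pwr aoo ory xpy luuz
Hunk 6: at line 3 remove [uuish] add [wdox,xnek] -> 14 lines: petkf chz munv wdox xnek azhl udvb pgb fjdo pwr aoo ory xpy luuz
Hunk 7: at line 7 remove [fjdo,pwr,aoo] add [lub] -> 12 lines: petkf chz munv wdox xnek azhl udvb pgb lub ory xpy luuz
Final line 6: azhl

Answer: azhl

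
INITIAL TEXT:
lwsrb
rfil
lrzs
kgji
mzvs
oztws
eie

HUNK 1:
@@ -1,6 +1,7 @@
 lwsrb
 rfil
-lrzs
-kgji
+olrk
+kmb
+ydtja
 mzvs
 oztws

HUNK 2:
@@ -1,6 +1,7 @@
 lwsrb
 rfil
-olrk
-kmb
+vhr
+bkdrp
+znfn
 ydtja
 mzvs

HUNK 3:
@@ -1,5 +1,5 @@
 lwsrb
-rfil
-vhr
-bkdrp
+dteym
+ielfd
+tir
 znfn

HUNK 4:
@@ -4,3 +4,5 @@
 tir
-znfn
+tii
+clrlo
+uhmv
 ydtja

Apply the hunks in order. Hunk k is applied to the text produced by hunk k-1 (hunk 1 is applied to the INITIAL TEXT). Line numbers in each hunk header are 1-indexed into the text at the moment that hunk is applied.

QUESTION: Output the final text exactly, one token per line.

Hunk 1: at line 1 remove [lrzs,kgji] add [olrk,kmb,ydtja] -> 8 lines: lwsrb rfil olrk kmb ydtja mzvs oztws eie
Hunk 2: at line 1 remove [olrk,kmb] add [vhr,bkdrp,znfn] -> 9 lines: lwsrb rfil vhr bkdrp znfn ydtja mzvs oztws eie
Hunk 3: at line 1 remove [rfil,vhr,bkdrp] add [dteym,ielfd,tir] -> 9 lines: lwsrb dteym ielfd tir znfn ydtja mzvs oztws eie
Hunk 4: at line 4 remove [znfn] add [tii,clrlo,uhmv] -> 11 lines: lwsrb dteym ielfd tir tii clrlo uhmv ydtja mzvs oztws eie

Answer: lwsrb
dteym
ielfd
tir
tii
clrlo
uhmv
ydtja
mzvs
oztws
eie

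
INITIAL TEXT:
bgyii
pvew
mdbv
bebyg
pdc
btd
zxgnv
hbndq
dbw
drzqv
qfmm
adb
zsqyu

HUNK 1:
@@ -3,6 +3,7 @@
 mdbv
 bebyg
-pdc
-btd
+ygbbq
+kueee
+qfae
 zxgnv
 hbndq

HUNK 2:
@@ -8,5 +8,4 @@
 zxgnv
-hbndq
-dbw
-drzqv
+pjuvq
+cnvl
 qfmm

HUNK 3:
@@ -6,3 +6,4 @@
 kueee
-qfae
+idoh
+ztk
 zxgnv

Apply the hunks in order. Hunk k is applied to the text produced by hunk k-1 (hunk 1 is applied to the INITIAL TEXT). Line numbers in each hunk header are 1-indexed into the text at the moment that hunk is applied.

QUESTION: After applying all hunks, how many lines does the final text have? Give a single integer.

Hunk 1: at line 3 remove [pdc,btd] add [ygbbq,kueee,qfae] -> 14 lines: bgyii pvew mdbv bebyg ygbbq kueee qfae zxgnv hbndq dbw drzqv qfmm adb zsqyu
Hunk 2: at line 8 remove [hbndq,dbw,drzqv] add [pjuvq,cnvl] -> 13 lines: bgyii pvew mdbv bebyg ygbbq kueee qfae zxgnv pjuvq cnvl qfmm adb zsqyu
Hunk 3: at line 6 remove [qfae] add [idoh,ztk] -> 14 lines: bgyii pvew mdbv bebyg ygbbq kueee idoh ztk zxgnv pjuvq cnvl qfmm adb zsqyu
Final line count: 14

Answer: 14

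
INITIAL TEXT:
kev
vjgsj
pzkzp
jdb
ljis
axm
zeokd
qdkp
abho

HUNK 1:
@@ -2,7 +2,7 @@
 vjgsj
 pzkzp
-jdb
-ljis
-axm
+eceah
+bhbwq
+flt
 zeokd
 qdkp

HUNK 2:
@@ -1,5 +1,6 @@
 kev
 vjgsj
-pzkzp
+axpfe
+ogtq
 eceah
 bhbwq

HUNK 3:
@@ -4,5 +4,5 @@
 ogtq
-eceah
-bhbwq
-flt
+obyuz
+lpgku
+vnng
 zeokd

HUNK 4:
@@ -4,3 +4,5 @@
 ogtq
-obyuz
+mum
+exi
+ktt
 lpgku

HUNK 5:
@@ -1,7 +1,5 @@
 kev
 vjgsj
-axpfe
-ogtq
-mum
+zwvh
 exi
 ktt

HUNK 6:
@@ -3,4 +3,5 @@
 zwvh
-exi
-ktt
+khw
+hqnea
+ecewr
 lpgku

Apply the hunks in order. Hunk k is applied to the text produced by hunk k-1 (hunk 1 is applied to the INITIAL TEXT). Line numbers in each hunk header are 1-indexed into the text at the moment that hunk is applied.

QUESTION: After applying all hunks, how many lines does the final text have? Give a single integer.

Answer: 11

Derivation:
Hunk 1: at line 2 remove [jdb,ljis,axm] add [eceah,bhbwq,flt] -> 9 lines: kev vjgsj pzkzp eceah bhbwq flt zeokd qdkp abho
Hunk 2: at line 1 remove [pzkzp] add [axpfe,ogtq] -> 10 lines: kev vjgsj axpfe ogtq eceah bhbwq flt zeokd qdkp abho
Hunk 3: at line 4 remove [eceah,bhbwq,flt] add [obyuz,lpgku,vnng] -> 10 lines: kev vjgsj axpfe ogtq obyuz lpgku vnng zeokd qdkp abho
Hunk 4: at line 4 remove [obyuz] add [mum,exi,ktt] -> 12 lines: kev vjgsj axpfe ogtq mum exi ktt lpgku vnng zeokd qdkp abho
Hunk 5: at line 1 remove [axpfe,ogtq,mum] add [zwvh] -> 10 lines: kev vjgsj zwvh exi ktt lpgku vnng zeokd qdkp abho
Hunk 6: at line 3 remove [exi,ktt] add [khw,hqnea,ecewr] -> 11 lines: kev vjgsj zwvh khw hqnea ecewr lpgku vnng zeokd qdkp abho
Final line count: 11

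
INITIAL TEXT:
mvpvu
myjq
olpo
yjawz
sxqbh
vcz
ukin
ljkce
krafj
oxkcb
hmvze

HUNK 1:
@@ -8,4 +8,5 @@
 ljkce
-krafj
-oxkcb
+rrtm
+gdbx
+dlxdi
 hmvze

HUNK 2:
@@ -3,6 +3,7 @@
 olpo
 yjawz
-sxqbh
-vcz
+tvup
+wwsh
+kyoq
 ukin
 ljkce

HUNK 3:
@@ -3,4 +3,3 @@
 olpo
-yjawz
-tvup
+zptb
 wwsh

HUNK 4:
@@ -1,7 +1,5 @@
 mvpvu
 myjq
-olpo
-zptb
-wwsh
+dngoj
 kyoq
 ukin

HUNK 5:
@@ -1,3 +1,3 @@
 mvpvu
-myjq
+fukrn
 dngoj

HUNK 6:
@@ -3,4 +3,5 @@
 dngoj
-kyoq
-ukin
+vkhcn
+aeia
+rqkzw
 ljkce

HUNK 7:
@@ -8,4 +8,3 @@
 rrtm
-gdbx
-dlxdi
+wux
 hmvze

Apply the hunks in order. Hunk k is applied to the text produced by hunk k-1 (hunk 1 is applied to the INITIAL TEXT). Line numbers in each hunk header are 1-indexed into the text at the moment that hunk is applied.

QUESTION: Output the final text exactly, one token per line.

Hunk 1: at line 8 remove [krafj,oxkcb] add [rrtm,gdbx,dlxdi] -> 12 lines: mvpvu myjq olpo yjawz sxqbh vcz ukin ljkce rrtm gdbx dlxdi hmvze
Hunk 2: at line 3 remove [sxqbh,vcz] add [tvup,wwsh,kyoq] -> 13 lines: mvpvu myjq olpo yjawz tvup wwsh kyoq ukin ljkce rrtm gdbx dlxdi hmvze
Hunk 3: at line 3 remove [yjawz,tvup] add [zptb] -> 12 lines: mvpvu myjq olpo zptb wwsh kyoq ukin ljkce rrtm gdbx dlxdi hmvze
Hunk 4: at line 1 remove [olpo,zptb,wwsh] add [dngoj] -> 10 lines: mvpvu myjq dngoj kyoq ukin ljkce rrtm gdbx dlxdi hmvze
Hunk 5: at line 1 remove [myjq] add [fukrn] -> 10 lines: mvpvu fukrn dngoj kyoq ukin ljkce rrtm gdbx dlxdi hmvze
Hunk 6: at line 3 remove [kyoq,ukin] add [vkhcn,aeia,rqkzw] -> 11 lines: mvpvu fukrn dngoj vkhcn aeia rqkzw ljkce rrtm gdbx dlxdi hmvze
Hunk 7: at line 8 remove [gdbx,dlxdi] add [wux] -> 10 lines: mvpvu fukrn dngoj vkhcn aeia rqkzw ljkce rrtm wux hmvze

Answer: mvpvu
fukrn
dngoj
vkhcn
aeia
rqkzw
ljkce
rrtm
wux
hmvze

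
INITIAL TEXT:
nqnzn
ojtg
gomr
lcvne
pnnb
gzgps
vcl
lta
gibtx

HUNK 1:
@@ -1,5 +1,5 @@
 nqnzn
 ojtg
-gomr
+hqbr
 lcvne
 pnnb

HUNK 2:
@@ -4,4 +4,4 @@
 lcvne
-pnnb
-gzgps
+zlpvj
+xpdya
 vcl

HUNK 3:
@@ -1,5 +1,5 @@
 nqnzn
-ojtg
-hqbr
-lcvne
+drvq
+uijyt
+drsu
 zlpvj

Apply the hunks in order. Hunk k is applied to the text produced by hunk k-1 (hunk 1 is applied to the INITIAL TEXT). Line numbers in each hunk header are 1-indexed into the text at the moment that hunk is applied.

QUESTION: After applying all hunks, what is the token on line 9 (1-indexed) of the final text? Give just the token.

Hunk 1: at line 1 remove [gomr] add [hqbr] -> 9 lines: nqnzn ojtg hqbr lcvne pnnb gzgps vcl lta gibtx
Hunk 2: at line 4 remove [pnnb,gzgps] add [zlpvj,xpdya] -> 9 lines: nqnzn ojtg hqbr lcvne zlpvj xpdya vcl lta gibtx
Hunk 3: at line 1 remove [ojtg,hqbr,lcvne] add [drvq,uijyt,drsu] -> 9 lines: nqnzn drvq uijyt drsu zlpvj xpdya vcl lta gibtx
Final line 9: gibtx

Answer: gibtx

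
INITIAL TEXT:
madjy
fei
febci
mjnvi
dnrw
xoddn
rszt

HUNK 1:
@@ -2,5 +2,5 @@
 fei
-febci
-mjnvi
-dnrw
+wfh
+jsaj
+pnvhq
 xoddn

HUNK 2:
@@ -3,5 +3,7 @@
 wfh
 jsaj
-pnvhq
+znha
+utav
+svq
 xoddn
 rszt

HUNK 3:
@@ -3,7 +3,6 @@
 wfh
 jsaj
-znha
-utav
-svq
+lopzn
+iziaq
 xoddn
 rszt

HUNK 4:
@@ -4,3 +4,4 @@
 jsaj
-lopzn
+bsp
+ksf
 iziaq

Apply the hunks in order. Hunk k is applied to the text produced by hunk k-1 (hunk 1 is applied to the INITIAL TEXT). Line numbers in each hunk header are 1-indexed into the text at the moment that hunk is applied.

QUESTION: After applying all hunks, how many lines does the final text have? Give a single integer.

Answer: 9

Derivation:
Hunk 1: at line 2 remove [febci,mjnvi,dnrw] add [wfh,jsaj,pnvhq] -> 7 lines: madjy fei wfh jsaj pnvhq xoddn rszt
Hunk 2: at line 3 remove [pnvhq] add [znha,utav,svq] -> 9 lines: madjy fei wfh jsaj znha utav svq xoddn rszt
Hunk 3: at line 3 remove [znha,utav,svq] add [lopzn,iziaq] -> 8 lines: madjy fei wfh jsaj lopzn iziaq xoddn rszt
Hunk 4: at line 4 remove [lopzn] add [bsp,ksf] -> 9 lines: madjy fei wfh jsaj bsp ksf iziaq xoddn rszt
Final line count: 9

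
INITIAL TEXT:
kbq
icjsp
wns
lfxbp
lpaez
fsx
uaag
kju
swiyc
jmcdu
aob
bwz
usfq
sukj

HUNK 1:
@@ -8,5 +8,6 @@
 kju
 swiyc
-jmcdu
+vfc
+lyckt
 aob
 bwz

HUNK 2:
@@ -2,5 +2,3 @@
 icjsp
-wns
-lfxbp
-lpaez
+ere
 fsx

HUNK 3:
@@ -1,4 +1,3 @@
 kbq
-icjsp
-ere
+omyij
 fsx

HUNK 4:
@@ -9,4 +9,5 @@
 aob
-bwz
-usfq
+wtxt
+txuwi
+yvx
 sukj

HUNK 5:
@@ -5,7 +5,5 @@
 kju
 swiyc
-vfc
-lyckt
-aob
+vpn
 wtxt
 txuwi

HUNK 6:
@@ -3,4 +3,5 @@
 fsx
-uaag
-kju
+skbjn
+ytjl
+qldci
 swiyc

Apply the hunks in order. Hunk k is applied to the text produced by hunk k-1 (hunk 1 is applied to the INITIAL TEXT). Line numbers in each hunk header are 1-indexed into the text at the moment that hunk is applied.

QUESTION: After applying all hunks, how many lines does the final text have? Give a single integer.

Hunk 1: at line 8 remove [jmcdu] add [vfc,lyckt] -> 15 lines: kbq icjsp wns lfxbp lpaez fsx uaag kju swiyc vfc lyckt aob bwz usfq sukj
Hunk 2: at line 2 remove [wns,lfxbp,lpaez] add [ere] -> 13 lines: kbq icjsp ere fsx uaag kju swiyc vfc lyckt aob bwz usfq sukj
Hunk 3: at line 1 remove [icjsp,ere] add [omyij] -> 12 lines: kbq omyij fsx uaag kju swiyc vfc lyckt aob bwz usfq sukj
Hunk 4: at line 9 remove [bwz,usfq] add [wtxt,txuwi,yvx] -> 13 lines: kbq omyij fsx uaag kju swiyc vfc lyckt aob wtxt txuwi yvx sukj
Hunk 5: at line 5 remove [vfc,lyckt,aob] add [vpn] -> 11 lines: kbq omyij fsx uaag kju swiyc vpn wtxt txuwi yvx sukj
Hunk 6: at line 3 remove [uaag,kju] add [skbjn,ytjl,qldci] -> 12 lines: kbq omyij fsx skbjn ytjl qldci swiyc vpn wtxt txuwi yvx sukj
Final line count: 12

Answer: 12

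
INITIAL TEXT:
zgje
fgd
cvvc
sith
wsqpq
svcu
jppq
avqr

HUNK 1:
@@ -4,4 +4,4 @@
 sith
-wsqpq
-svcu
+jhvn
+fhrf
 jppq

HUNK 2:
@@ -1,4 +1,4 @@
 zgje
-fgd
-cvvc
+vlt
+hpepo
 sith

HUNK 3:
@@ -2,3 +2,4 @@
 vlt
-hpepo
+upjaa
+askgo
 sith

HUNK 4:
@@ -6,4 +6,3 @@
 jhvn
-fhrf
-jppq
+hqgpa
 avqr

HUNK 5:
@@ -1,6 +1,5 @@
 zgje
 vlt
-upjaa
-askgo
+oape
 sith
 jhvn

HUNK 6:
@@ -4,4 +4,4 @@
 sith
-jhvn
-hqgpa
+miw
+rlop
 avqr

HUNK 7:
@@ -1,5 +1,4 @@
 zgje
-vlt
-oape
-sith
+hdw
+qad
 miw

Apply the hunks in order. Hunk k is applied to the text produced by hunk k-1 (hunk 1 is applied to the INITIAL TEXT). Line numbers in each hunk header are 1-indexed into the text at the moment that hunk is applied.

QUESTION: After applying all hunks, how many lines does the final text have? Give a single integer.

Hunk 1: at line 4 remove [wsqpq,svcu] add [jhvn,fhrf] -> 8 lines: zgje fgd cvvc sith jhvn fhrf jppq avqr
Hunk 2: at line 1 remove [fgd,cvvc] add [vlt,hpepo] -> 8 lines: zgje vlt hpepo sith jhvn fhrf jppq avqr
Hunk 3: at line 2 remove [hpepo] add [upjaa,askgo] -> 9 lines: zgje vlt upjaa askgo sith jhvn fhrf jppq avqr
Hunk 4: at line 6 remove [fhrf,jppq] add [hqgpa] -> 8 lines: zgje vlt upjaa askgo sith jhvn hqgpa avqr
Hunk 5: at line 1 remove [upjaa,askgo] add [oape] -> 7 lines: zgje vlt oape sith jhvn hqgpa avqr
Hunk 6: at line 4 remove [jhvn,hqgpa] add [miw,rlop] -> 7 lines: zgje vlt oape sith miw rlop avqr
Hunk 7: at line 1 remove [vlt,oape,sith] add [hdw,qad] -> 6 lines: zgje hdw qad miw rlop avqr
Final line count: 6

Answer: 6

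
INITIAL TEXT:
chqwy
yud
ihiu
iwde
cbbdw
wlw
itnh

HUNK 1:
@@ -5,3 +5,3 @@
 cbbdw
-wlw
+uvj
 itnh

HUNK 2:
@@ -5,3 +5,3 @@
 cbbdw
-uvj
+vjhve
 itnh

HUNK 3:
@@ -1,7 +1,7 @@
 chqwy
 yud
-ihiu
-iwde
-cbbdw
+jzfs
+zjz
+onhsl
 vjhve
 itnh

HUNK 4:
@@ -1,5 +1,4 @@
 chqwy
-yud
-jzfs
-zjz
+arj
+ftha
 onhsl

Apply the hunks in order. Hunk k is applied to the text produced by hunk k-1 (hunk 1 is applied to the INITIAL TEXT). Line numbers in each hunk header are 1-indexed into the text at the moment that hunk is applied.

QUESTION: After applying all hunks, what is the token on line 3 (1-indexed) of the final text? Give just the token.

Answer: ftha

Derivation:
Hunk 1: at line 5 remove [wlw] add [uvj] -> 7 lines: chqwy yud ihiu iwde cbbdw uvj itnh
Hunk 2: at line 5 remove [uvj] add [vjhve] -> 7 lines: chqwy yud ihiu iwde cbbdw vjhve itnh
Hunk 3: at line 1 remove [ihiu,iwde,cbbdw] add [jzfs,zjz,onhsl] -> 7 lines: chqwy yud jzfs zjz onhsl vjhve itnh
Hunk 4: at line 1 remove [yud,jzfs,zjz] add [arj,ftha] -> 6 lines: chqwy arj ftha onhsl vjhve itnh
Final line 3: ftha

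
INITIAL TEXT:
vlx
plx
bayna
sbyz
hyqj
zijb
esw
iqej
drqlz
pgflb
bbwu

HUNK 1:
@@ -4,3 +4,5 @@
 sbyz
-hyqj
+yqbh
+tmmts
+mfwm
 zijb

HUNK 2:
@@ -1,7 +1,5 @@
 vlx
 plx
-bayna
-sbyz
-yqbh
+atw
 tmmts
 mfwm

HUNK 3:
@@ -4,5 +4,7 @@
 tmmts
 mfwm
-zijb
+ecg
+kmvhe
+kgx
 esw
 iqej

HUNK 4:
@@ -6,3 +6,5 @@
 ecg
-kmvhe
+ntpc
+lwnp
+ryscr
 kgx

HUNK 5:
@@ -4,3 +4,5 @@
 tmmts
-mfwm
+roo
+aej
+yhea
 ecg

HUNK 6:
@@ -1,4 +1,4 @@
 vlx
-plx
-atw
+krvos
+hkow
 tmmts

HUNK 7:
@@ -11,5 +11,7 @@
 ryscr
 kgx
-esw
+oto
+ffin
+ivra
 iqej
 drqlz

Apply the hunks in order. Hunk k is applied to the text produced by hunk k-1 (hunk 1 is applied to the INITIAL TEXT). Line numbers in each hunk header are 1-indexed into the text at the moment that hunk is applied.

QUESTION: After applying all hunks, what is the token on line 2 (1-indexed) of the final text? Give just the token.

Answer: krvos

Derivation:
Hunk 1: at line 4 remove [hyqj] add [yqbh,tmmts,mfwm] -> 13 lines: vlx plx bayna sbyz yqbh tmmts mfwm zijb esw iqej drqlz pgflb bbwu
Hunk 2: at line 1 remove [bayna,sbyz,yqbh] add [atw] -> 11 lines: vlx plx atw tmmts mfwm zijb esw iqej drqlz pgflb bbwu
Hunk 3: at line 4 remove [zijb] add [ecg,kmvhe,kgx] -> 13 lines: vlx plx atw tmmts mfwm ecg kmvhe kgx esw iqej drqlz pgflb bbwu
Hunk 4: at line 6 remove [kmvhe] add [ntpc,lwnp,ryscr] -> 15 lines: vlx plx atw tmmts mfwm ecg ntpc lwnp ryscr kgx esw iqej drqlz pgflb bbwu
Hunk 5: at line 4 remove [mfwm] add [roo,aej,yhea] -> 17 lines: vlx plx atw tmmts roo aej yhea ecg ntpc lwnp ryscr kgx esw iqej drqlz pgflb bbwu
Hunk 6: at line 1 remove [plx,atw] add [krvos,hkow] -> 17 lines: vlx krvos hkow tmmts roo aej yhea ecg ntpc lwnp ryscr kgx esw iqej drqlz pgflb bbwu
Hunk 7: at line 11 remove [esw] add [oto,ffin,ivra] -> 19 lines: vlx krvos hkow tmmts roo aej yhea ecg ntpc lwnp ryscr kgx oto ffin ivra iqej drqlz pgflb bbwu
Final line 2: krvos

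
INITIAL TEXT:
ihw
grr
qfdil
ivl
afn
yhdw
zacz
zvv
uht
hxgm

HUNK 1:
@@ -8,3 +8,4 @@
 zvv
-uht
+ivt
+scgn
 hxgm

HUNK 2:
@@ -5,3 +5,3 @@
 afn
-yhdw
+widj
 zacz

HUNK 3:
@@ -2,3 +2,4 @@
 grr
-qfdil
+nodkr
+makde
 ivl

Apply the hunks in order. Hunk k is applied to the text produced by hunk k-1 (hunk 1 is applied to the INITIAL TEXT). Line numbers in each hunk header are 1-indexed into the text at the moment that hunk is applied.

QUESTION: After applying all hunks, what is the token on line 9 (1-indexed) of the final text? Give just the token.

Answer: zvv

Derivation:
Hunk 1: at line 8 remove [uht] add [ivt,scgn] -> 11 lines: ihw grr qfdil ivl afn yhdw zacz zvv ivt scgn hxgm
Hunk 2: at line 5 remove [yhdw] add [widj] -> 11 lines: ihw grr qfdil ivl afn widj zacz zvv ivt scgn hxgm
Hunk 3: at line 2 remove [qfdil] add [nodkr,makde] -> 12 lines: ihw grr nodkr makde ivl afn widj zacz zvv ivt scgn hxgm
Final line 9: zvv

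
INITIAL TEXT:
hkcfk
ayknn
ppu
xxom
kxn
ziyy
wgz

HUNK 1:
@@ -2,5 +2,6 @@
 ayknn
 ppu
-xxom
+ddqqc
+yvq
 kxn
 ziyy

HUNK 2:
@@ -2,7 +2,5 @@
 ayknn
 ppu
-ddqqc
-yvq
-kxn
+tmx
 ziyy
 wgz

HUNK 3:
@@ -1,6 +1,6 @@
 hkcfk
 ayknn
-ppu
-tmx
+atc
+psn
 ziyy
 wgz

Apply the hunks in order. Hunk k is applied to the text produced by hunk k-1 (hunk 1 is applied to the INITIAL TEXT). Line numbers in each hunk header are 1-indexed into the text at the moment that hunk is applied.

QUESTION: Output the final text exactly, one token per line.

Answer: hkcfk
ayknn
atc
psn
ziyy
wgz

Derivation:
Hunk 1: at line 2 remove [xxom] add [ddqqc,yvq] -> 8 lines: hkcfk ayknn ppu ddqqc yvq kxn ziyy wgz
Hunk 2: at line 2 remove [ddqqc,yvq,kxn] add [tmx] -> 6 lines: hkcfk ayknn ppu tmx ziyy wgz
Hunk 3: at line 1 remove [ppu,tmx] add [atc,psn] -> 6 lines: hkcfk ayknn atc psn ziyy wgz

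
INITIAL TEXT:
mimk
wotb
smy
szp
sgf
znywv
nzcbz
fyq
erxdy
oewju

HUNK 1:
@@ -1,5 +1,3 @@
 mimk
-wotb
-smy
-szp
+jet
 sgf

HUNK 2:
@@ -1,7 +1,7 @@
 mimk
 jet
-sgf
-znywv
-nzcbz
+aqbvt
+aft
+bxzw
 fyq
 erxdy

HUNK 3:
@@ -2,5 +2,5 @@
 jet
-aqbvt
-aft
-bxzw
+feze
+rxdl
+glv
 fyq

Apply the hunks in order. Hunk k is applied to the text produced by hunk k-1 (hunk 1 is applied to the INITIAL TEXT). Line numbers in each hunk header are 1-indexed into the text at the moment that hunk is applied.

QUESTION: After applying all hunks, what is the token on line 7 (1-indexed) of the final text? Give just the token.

Hunk 1: at line 1 remove [wotb,smy,szp] add [jet] -> 8 lines: mimk jet sgf znywv nzcbz fyq erxdy oewju
Hunk 2: at line 1 remove [sgf,znywv,nzcbz] add [aqbvt,aft,bxzw] -> 8 lines: mimk jet aqbvt aft bxzw fyq erxdy oewju
Hunk 3: at line 2 remove [aqbvt,aft,bxzw] add [feze,rxdl,glv] -> 8 lines: mimk jet feze rxdl glv fyq erxdy oewju
Final line 7: erxdy

Answer: erxdy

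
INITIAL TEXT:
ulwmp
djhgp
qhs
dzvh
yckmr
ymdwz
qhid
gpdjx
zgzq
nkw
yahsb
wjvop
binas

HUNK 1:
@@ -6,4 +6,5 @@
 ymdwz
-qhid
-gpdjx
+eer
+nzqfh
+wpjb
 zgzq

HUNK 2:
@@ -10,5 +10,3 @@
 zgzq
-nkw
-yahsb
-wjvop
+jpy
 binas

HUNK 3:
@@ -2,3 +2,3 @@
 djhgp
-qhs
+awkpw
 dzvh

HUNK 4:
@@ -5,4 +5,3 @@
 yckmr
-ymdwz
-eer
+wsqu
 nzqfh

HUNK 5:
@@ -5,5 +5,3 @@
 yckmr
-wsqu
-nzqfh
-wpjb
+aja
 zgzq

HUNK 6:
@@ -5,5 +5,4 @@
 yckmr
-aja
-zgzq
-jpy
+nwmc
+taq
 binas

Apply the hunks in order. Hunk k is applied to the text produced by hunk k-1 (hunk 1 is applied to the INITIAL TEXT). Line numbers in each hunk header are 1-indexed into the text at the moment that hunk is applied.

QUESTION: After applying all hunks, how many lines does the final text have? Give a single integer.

Answer: 8

Derivation:
Hunk 1: at line 6 remove [qhid,gpdjx] add [eer,nzqfh,wpjb] -> 14 lines: ulwmp djhgp qhs dzvh yckmr ymdwz eer nzqfh wpjb zgzq nkw yahsb wjvop binas
Hunk 2: at line 10 remove [nkw,yahsb,wjvop] add [jpy] -> 12 lines: ulwmp djhgp qhs dzvh yckmr ymdwz eer nzqfh wpjb zgzq jpy binas
Hunk 3: at line 2 remove [qhs] add [awkpw] -> 12 lines: ulwmp djhgp awkpw dzvh yckmr ymdwz eer nzqfh wpjb zgzq jpy binas
Hunk 4: at line 5 remove [ymdwz,eer] add [wsqu] -> 11 lines: ulwmp djhgp awkpw dzvh yckmr wsqu nzqfh wpjb zgzq jpy binas
Hunk 5: at line 5 remove [wsqu,nzqfh,wpjb] add [aja] -> 9 lines: ulwmp djhgp awkpw dzvh yckmr aja zgzq jpy binas
Hunk 6: at line 5 remove [aja,zgzq,jpy] add [nwmc,taq] -> 8 lines: ulwmp djhgp awkpw dzvh yckmr nwmc taq binas
Final line count: 8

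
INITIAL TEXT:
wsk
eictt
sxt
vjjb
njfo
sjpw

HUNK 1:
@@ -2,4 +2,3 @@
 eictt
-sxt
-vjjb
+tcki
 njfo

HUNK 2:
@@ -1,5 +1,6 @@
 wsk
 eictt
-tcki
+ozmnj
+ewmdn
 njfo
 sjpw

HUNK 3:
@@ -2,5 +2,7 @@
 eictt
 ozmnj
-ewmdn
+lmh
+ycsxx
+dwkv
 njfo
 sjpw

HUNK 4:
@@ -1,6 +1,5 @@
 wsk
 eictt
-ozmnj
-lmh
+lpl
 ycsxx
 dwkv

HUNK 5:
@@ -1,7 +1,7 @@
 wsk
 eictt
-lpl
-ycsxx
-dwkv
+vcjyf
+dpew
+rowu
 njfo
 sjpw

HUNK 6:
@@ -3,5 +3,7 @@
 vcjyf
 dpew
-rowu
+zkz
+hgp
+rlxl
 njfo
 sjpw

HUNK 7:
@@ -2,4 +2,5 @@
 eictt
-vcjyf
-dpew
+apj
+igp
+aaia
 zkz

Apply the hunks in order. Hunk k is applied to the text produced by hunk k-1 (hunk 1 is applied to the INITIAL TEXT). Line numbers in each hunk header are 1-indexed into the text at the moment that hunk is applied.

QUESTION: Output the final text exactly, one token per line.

Hunk 1: at line 2 remove [sxt,vjjb] add [tcki] -> 5 lines: wsk eictt tcki njfo sjpw
Hunk 2: at line 1 remove [tcki] add [ozmnj,ewmdn] -> 6 lines: wsk eictt ozmnj ewmdn njfo sjpw
Hunk 3: at line 2 remove [ewmdn] add [lmh,ycsxx,dwkv] -> 8 lines: wsk eictt ozmnj lmh ycsxx dwkv njfo sjpw
Hunk 4: at line 1 remove [ozmnj,lmh] add [lpl] -> 7 lines: wsk eictt lpl ycsxx dwkv njfo sjpw
Hunk 5: at line 1 remove [lpl,ycsxx,dwkv] add [vcjyf,dpew,rowu] -> 7 lines: wsk eictt vcjyf dpew rowu njfo sjpw
Hunk 6: at line 3 remove [rowu] add [zkz,hgp,rlxl] -> 9 lines: wsk eictt vcjyf dpew zkz hgp rlxl njfo sjpw
Hunk 7: at line 2 remove [vcjyf,dpew] add [apj,igp,aaia] -> 10 lines: wsk eictt apj igp aaia zkz hgp rlxl njfo sjpw

Answer: wsk
eictt
apj
igp
aaia
zkz
hgp
rlxl
njfo
sjpw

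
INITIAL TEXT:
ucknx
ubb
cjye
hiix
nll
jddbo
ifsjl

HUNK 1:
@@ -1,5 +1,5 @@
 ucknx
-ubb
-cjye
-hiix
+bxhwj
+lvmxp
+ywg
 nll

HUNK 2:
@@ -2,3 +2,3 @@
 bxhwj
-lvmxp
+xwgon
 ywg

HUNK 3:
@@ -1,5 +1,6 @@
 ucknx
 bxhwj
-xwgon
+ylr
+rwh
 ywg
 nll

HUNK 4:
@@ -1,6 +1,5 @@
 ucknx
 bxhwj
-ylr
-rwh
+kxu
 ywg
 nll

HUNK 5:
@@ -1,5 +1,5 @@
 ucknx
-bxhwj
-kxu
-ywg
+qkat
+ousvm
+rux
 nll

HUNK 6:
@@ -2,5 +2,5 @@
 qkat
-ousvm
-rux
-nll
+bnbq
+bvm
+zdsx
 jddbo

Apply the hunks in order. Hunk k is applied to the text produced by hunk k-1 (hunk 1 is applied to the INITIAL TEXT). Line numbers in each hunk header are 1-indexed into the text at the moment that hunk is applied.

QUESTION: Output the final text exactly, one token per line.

Hunk 1: at line 1 remove [ubb,cjye,hiix] add [bxhwj,lvmxp,ywg] -> 7 lines: ucknx bxhwj lvmxp ywg nll jddbo ifsjl
Hunk 2: at line 2 remove [lvmxp] add [xwgon] -> 7 lines: ucknx bxhwj xwgon ywg nll jddbo ifsjl
Hunk 3: at line 1 remove [xwgon] add [ylr,rwh] -> 8 lines: ucknx bxhwj ylr rwh ywg nll jddbo ifsjl
Hunk 4: at line 1 remove [ylr,rwh] add [kxu] -> 7 lines: ucknx bxhwj kxu ywg nll jddbo ifsjl
Hunk 5: at line 1 remove [bxhwj,kxu,ywg] add [qkat,ousvm,rux] -> 7 lines: ucknx qkat ousvm rux nll jddbo ifsjl
Hunk 6: at line 2 remove [ousvm,rux,nll] add [bnbq,bvm,zdsx] -> 7 lines: ucknx qkat bnbq bvm zdsx jddbo ifsjl

Answer: ucknx
qkat
bnbq
bvm
zdsx
jddbo
ifsjl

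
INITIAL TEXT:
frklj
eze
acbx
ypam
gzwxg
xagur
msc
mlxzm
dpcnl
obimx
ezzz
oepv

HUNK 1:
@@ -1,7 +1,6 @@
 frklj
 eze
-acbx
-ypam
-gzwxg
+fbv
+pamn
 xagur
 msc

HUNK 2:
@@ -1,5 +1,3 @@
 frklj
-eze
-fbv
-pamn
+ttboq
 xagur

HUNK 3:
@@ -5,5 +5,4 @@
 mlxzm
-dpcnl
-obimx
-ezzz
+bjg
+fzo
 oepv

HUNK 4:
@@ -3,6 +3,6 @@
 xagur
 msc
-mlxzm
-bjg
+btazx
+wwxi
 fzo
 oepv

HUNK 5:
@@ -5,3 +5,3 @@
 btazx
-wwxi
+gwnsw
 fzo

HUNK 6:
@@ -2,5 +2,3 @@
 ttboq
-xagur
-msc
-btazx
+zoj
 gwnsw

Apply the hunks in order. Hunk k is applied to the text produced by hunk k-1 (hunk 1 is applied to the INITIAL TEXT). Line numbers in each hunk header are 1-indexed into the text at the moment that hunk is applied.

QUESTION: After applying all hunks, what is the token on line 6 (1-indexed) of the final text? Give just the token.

Answer: oepv

Derivation:
Hunk 1: at line 1 remove [acbx,ypam,gzwxg] add [fbv,pamn] -> 11 lines: frklj eze fbv pamn xagur msc mlxzm dpcnl obimx ezzz oepv
Hunk 2: at line 1 remove [eze,fbv,pamn] add [ttboq] -> 9 lines: frklj ttboq xagur msc mlxzm dpcnl obimx ezzz oepv
Hunk 3: at line 5 remove [dpcnl,obimx,ezzz] add [bjg,fzo] -> 8 lines: frklj ttboq xagur msc mlxzm bjg fzo oepv
Hunk 4: at line 3 remove [mlxzm,bjg] add [btazx,wwxi] -> 8 lines: frklj ttboq xagur msc btazx wwxi fzo oepv
Hunk 5: at line 5 remove [wwxi] add [gwnsw] -> 8 lines: frklj ttboq xagur msc btazx gwnsw fzo oepv
Hunk 6: at line 2 remove [xagur,msc,btazx] add [zoj] -> 6 lines: frklj ttboq zoj gwnsw fzo oepv
Final line 6: oepv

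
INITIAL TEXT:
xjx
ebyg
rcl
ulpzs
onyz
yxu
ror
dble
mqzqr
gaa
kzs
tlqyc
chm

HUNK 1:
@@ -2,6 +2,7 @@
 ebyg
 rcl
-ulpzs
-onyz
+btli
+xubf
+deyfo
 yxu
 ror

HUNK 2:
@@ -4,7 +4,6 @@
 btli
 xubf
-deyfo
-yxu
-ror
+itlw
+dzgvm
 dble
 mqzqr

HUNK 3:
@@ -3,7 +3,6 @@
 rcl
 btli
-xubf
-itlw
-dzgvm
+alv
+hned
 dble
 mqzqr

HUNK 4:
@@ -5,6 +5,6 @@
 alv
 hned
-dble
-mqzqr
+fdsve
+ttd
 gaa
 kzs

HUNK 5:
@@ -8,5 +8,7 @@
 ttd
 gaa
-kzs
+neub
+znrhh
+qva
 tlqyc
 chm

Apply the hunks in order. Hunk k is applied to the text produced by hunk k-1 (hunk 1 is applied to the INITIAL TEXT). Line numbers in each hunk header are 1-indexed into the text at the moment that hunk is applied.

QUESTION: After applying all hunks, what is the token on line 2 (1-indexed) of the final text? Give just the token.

Hunk 1: at line 2 remove [ulpzs,onyz] add [btli,xubf,deyfo] -> 14 lines: xjx ebyg rcl btli xubf deyfo yxu ror dble mqzqr gaa kzs tlqyc chm
Hunk 2: at line 4 remove [deyfo,yxu,ror] add [itlw,dzgvm] -> 13 lines: xjx ebyg rcl btli xubf itlw dzgvm dble mqzqr gaa kzs tlqyc chm
Hunk 3: at line 3 remove [xubf,itlw,dzgvm] add [alv,hned] -> 12 lines: xjx ebyg rcl btli alv hned dble mqzqr gaa kzs tlqyc chm
Hunk 4: at line 5 remove [dble,mqzqr] add [fdsve,ttd] -> 12 lines: xjx ebyg rcl btli alv hned fdsve ttd gaa kzs tlqyc chm
Hunk 5: at line 8 remove [kzs] add [neub,znrhh,qva] -> 14 lines: xjx ebyg rcl btli alv hned fdsve ttd gaa neub znrhh qva tlqyc chm
Final line 2: ebyg

Answer: ebyg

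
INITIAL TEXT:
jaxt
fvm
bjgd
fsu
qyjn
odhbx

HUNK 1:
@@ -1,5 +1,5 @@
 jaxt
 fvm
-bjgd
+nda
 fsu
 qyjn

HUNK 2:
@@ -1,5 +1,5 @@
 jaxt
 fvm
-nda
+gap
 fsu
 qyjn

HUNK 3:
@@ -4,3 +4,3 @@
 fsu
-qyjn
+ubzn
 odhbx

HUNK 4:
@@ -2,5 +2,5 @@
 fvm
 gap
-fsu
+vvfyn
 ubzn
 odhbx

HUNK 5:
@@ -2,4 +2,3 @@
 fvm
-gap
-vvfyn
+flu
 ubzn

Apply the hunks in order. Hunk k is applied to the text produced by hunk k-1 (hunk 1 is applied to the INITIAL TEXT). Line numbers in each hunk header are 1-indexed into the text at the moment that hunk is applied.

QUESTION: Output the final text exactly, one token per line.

Hunk 1: at line 1 remove [bjgd] add [nda] -> 6 lines: jaxt fvm nda fsu qyjn odhbx
Hunk 2: at line 1 remove [nda] add [gap] -> 6 lines: jaxt fvm gap fsu qyjn odhbx
Hunk 3: at line 4 remove [qyjn] add [ubzn] -> 6 lines: jaxt fvm gap fsu ubzn odhbx
Hunk 4: at line 2 remove [fsu] add [vvfyn] -> 6 lines: jaxt fvm gap vvfyn ubzn odhbx
Hunk 5: at line 2 remove [gap,vvfyn] add [flu] -> 5 lines: jaxt fvm flu ubzn odhbx

Answer: jaxt
fvm
flu
ubzn
odhbx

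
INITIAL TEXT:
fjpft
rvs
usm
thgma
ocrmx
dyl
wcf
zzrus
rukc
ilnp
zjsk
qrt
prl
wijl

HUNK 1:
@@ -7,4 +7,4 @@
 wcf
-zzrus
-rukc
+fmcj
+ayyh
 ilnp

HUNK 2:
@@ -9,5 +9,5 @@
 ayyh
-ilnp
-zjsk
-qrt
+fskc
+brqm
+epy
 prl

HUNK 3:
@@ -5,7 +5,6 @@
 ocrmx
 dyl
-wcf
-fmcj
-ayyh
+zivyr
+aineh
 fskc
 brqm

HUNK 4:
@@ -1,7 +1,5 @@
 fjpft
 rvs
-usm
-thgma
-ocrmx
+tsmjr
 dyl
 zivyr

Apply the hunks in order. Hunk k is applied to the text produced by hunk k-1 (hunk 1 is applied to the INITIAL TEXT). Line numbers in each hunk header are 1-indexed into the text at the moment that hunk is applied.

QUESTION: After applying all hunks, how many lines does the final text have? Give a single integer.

Hunk 1: at line 7 remove [zzrus,rukc] add [fmcj,ayyh] -> 14 lines: fjpft rvs usm thgma ocrmx dyl wcf fmcj ayyh ilnp zjsk qrt prl wijl
Hunk 2: at line 9 remove [ilnp,zjsk,qrt] add [fskc,brqm,epy] -> 14 lines: fjpft rvs usm thgma ocrmx dyl wcf fmcj ayyh fskc brqm epy prl wijl
Hunk 3: at line 5 remove [wcf,fmcj,ayyh] add [zivyr,aineh] -> 13 lines: fjpft rvs usm thgma ocrmx dyl zivyr aineh fskc brqm epy prl wijl
Hunk 4: at line 1 remove [usm,thgma,ocrmx] add [tsmjr] -> 11 lines: fjpft rvs tsmjr dyl zivyr aineh fskc brqm epy prl wijl
Final line count: 11

Answer: 11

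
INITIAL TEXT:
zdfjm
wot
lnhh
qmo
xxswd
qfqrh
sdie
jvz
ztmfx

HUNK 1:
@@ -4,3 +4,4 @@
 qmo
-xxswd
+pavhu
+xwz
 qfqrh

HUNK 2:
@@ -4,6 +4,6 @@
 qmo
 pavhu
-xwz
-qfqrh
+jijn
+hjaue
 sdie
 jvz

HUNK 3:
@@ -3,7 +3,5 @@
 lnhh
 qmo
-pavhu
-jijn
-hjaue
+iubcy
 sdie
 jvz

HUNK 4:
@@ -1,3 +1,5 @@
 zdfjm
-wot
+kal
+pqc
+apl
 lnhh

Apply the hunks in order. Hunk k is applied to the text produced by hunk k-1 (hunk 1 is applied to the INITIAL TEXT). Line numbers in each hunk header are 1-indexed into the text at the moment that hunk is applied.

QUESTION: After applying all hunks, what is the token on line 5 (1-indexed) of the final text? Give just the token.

Answer: lnhh

Derivation:
Hunk 1: at line 4 remove [xxswd] add [pavhu,xwz] -> 10 lines: zdfjm wot lnhh qmo pavhu xwz qfqrh sdie jvz ztmfx
Hunk 2: at line 4 remove [xwz,qfqrh] add [jijn,hjaue] -> 10 lines: zdfjm wot lnhh qmo pavhu jijn hjaue sdie jvz ztmfx
Hunk 3: at line 3 remove [pavhu,jijn,hjaue] add [iubcy] -> 8 lines: zdfjm wot lnhh qmo iubcy sdie jvz ztmfx
Hunk 4: at line 1 remove [wot] add [kal,pqc,apl] -> 10 lines: zdfjm kal pqc apl lnhh qmo iubcy sdie jvz ztmfx
Final line 5: lnhh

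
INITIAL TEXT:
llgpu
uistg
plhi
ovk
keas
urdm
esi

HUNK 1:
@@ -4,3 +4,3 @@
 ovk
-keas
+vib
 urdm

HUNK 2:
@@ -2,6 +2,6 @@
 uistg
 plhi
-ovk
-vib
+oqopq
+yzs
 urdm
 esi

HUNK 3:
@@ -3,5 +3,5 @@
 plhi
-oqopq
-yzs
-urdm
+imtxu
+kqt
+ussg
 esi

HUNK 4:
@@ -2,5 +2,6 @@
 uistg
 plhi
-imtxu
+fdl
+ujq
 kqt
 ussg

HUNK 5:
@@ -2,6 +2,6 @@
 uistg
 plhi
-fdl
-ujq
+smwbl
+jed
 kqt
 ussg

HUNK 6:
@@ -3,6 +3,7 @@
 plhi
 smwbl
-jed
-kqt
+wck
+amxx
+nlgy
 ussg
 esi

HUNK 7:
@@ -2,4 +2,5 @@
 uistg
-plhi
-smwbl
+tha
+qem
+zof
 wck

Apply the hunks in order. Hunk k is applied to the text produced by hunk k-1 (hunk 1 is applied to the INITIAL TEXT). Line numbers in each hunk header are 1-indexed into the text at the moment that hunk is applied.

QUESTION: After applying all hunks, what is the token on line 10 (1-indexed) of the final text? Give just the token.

Answer: esi

Derivation:
Hunk 1: at line 4 remove [keas] add [vib] -> 7 lines: llgpu uistg plhi ovk vib urdm esi
Hunk 2: at line 2 remove [ovk,vib] add [oqopq,yzs] -> 7 lines: llgpu uistg plhi oqopq yzs urdm esi
Hunk 3: at line 3 remove [oqopq,yzs,urdm] add [imtxu,kqt,ussg] -> 7 lines: llgpu uistg plhi imtxu kqt ussg esi
Hunk 4: at line 2 remove [imtxu] add [fdl,ujq] -> 8 lines: llgpu uistg plhi fdl ujq kqt ussg esi
Hunk 5: at line 2 remove [fdl,ujq] add [smwbl,jed] -> 8 lines: llgpu uistg plhi smwbl jed kqt ussg esi
Hunk 6: at line 3 remove [jed,kqt] add [wck,amxx,nlgy] -> 9 lines: llgpu uistg plhi smwbl wck amxx nlgy ussg esi
Hunk 7: at line 2 remove [plhi,smwbl] add [tha,qem,zof] -> 10 lines: llgpu uistg tha qem zof wck amxx nlgy ussg esi
Final line 10: esi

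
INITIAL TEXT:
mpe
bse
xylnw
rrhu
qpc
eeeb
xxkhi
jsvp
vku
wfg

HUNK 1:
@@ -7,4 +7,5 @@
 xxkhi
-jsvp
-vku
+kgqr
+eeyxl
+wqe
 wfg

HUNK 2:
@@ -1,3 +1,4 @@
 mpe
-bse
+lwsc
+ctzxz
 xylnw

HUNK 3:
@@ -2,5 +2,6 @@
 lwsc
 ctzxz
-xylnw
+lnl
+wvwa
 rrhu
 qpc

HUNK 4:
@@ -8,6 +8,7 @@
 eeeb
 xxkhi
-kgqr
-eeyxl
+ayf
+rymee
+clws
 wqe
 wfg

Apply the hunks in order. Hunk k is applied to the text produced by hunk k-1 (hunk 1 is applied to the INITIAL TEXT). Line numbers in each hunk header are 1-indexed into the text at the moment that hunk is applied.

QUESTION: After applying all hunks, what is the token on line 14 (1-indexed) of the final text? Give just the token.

Hunk 1: at line 7 remove [jsvp,vku] add [kgqr,eeyxl,wqe] -> 11 lines: mpe bse xylnw rrhu qpc eeeb xxkhi kgqr eeyxl wqe wfg
Hunk 2: at line 1 remove [bse] add [lwsc,ctzxz] -> 12 lines: mpe lwsc ctzxz xylnw rrhu qpc eeeb xxkhi kgqr eeyxl wqe wfg
Hunk 3: at line 2 remove [xylnw] add [lnl,wvwa] -> 13 lines: mpe lwsc ctzxz lnl wvwa rrhu qpc eeeb xxkhi kgqr eeyxl wqe wfg
Hunk 4: at line 8 remove [kgqr,eeyxl] add [ayf,rymee,clws] -> 14 lines: mpe lwsc ctzxz lnl wvwa rrhu qpc eeeb xxkhi ayf rymee clws wqe wfg
Final line 14: wfg

Answer: wfg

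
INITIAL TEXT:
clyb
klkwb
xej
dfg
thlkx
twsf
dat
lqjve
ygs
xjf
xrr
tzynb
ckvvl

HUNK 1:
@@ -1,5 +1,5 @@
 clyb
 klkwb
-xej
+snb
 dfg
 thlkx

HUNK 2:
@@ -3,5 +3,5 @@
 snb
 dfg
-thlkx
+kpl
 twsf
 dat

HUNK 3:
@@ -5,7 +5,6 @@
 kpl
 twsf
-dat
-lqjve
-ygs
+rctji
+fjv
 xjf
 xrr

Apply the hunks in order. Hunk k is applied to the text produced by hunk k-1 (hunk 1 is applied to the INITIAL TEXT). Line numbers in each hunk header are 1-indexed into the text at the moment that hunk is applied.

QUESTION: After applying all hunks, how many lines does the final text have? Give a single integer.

Answer: 12

Derivation:
Hunk 1: at line 1 remove [xej] add [snb] -> 13 lines: clyb klkwb snb dfg thlkx twsf dat lqjve ygs xjf xrr tzynb ckvvl
Hunk 2: at line 3 remove [thlkx] add [kpl] -> 13 lines: clyb klkwb snb dfg kpl twsf dat lqjve ygs xjf xrr tzynb ckvvl
Hunk 3: at line 5 remove [dat,lqjve,ygs] add [rctji,fjv] -> 12 lines: clyb klkwb snb dfg kpl twsf rctji fjv xjf xrr tzynb ckvvl
Final line count: 12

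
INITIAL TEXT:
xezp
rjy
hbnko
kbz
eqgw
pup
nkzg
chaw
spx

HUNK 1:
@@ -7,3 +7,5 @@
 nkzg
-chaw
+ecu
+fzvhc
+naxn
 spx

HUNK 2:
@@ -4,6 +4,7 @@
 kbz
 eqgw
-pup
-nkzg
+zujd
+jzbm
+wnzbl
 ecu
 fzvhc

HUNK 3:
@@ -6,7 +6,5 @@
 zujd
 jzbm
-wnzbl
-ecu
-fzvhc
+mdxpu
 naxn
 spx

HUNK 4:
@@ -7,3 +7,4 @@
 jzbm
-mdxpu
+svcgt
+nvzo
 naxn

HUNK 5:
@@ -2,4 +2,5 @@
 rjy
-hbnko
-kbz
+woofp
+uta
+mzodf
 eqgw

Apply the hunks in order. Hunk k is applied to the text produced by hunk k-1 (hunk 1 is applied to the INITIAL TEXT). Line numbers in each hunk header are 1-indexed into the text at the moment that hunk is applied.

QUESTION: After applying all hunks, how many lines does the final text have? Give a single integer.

Hunk 1: at line 7 remove [chaw] add [ecu,fzvhc,naxn] -> 11 lines: xezp rjy hbnko kbz eqgw pup nkzg ecu fzvhc naxn spx
Hunk 2: at line 4 remove [pup,nkzg] add [zujd,jzbm,wnzbl] -> 12 lines: xezp rjy hbnko kbz eqgw zujd jzbm wnzbl ecu fzvhc naxn spx
Hunk 3: at line 6 remove [wnzbl,ecu,fzvhc] add [mdxpu] -> 10 lines: xezp rjy hbnko kbz eqgw zujd jzbm mdxpu naxn spx
Hunk 4: at line 7 remove [mdxpu] add [svcgt,nvzo] -> 11 lines: xezp rjy hbnko kbz eqgw zujd jzbm svcgt nvzo naxn spx
Hunk 5: at line 2 remove [hbnko,kbz] add [woofp,uta,mzodf] -> 12 lines: xezp rjy woofp uta mzodf eqgw zujd jzbm svcgt nvzo naxn spx
Final line count: 12

Answer: 12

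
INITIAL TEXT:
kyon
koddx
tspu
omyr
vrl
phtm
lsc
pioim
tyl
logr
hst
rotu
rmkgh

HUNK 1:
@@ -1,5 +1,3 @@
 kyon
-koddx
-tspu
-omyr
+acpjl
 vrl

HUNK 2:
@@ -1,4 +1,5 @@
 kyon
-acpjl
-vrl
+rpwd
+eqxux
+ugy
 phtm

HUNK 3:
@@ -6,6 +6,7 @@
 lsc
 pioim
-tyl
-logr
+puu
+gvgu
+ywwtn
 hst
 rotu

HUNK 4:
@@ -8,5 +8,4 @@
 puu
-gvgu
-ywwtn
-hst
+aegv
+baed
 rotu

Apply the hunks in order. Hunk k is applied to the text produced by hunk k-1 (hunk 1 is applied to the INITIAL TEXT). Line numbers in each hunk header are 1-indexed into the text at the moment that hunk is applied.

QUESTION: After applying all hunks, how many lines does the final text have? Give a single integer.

Answer: 12

Derivation:
Hunk 1: at line 1 remove [koddx,tspu,omyr] add [acpjl] -> 11 lines: kyon acpjl vrl phtm lsc pioim tyl logr hst rotu rmkgh
Hunk 2: at line 1 remove [acpjl,vrl] add [rpwd,eqxux,ugy] -> 12 lines: kyon rpwd eqxux ugy phtm lsc pioim tyl logr hst rotu rmkgh
Hunk 3: at line 6 remove [tyl,logr] add [puu,gvgu,ywwtn] -> 13 lines: kyon rpwd eqxux ugy phtm lsc pioim puu gvgu ywwtn hst rotu rmkgh
Hunk 4: at line 8 remove [gvgu,ywwtn,hst] add [aegv,baed] -> 12 lines: kyon rpwd eqxux ugy phtm lsc pioim puu aegv baed rotu rmkgh
Final line count: 12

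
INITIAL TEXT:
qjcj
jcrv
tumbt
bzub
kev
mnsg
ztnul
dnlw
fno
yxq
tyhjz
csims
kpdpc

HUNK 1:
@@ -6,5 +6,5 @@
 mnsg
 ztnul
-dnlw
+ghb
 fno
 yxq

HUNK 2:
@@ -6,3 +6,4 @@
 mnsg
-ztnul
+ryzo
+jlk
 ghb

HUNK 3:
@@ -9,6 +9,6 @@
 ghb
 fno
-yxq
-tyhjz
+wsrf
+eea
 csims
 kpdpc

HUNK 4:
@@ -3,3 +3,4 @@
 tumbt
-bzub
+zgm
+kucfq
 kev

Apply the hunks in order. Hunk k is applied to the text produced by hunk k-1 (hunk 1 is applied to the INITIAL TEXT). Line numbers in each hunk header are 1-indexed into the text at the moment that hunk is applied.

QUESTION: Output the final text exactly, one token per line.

Hunk 1: at line 6 remove [dnlw] add [ghb] -> 13 lines: qjcj jcrv tumbt bzub kev mnsg ztnul ghb fno yxq tyhjz csims kpdpc
Hunk 2: at line 6 remove [ztnul] add [ryzo,jlk] -> 14 lines: qjcj jcrv tumbt bzub kev mnsg ryzo jlk ghb fno yxq tyhjz csims kpdpc
Hunk 3: at line 9 remove [yxq,tyhjz] add [wsrf,eea] -> 14 lines: qjcj jcrv tumbt bzub kev mnsg ryzo jlk ghb fno wsrf eea csims kpdpc
Hunk 4: at line 3 remove [bzub] add [zgm,kucfq] -> 15 lines: qjcj jcrv tumbt zgm kucfq kev mnsg ryzo jlk ghb fno wsrf eea csims kpdpc

Answer: qjcj
jcrv
tumbt
zgm
kucfq
kev
mnsg
ryzo
jlk
ghb
fno
wsrf
eea
csims
kpdpc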